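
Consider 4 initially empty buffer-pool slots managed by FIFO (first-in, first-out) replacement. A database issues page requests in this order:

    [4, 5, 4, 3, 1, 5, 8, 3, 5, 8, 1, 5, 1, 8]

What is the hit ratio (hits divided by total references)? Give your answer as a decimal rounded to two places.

4 → miss, frames [4]
5 → miss, frames [4, 5]
4 → hit
3 → miss, frames [4, 5, 3]
1 → miss, frames [4, 5, 3, 1]
5 → hit
8 → miss, evict 4, frames [5, 3, 1, 8]
3 → hit
5 → hit
8 → hit
1 → hit
5 → hit
1 → hit
8 → hit
Hits: 9 of 14 references → 9/14 = 0.6429.

0.64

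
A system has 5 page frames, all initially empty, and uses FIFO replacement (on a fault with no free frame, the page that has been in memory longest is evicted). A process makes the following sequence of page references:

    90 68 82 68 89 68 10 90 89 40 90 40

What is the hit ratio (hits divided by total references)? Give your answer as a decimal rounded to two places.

90: miss, frames {90}
68: miss, frames {90,68}
82: miss, frames {90,68,82}
68: hit
89: miss, frames {90,68,82,89}
68: hit
10: miss, frames {90,68,82,89,10}
90: hit
89: hit
40: miss, evict 90, frames {68,82,89,10,40}
90: miss, evict 68, frames {82,89,10,40,90}
40: hit
Hits: 5 of 12 references → 5/12 = 0.4167.

0.42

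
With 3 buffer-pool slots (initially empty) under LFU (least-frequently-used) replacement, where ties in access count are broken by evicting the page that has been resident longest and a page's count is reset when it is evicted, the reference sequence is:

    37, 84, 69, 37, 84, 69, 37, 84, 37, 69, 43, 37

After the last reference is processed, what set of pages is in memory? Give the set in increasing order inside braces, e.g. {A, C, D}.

{37, 43, 69}

37 → miss, frames (37)
84 → miss, frames (37 84)
69 → miss, frames (37 84 69)
37 → hit
84 → hit
69 → hit
37 → hit
84 → hit
37 → hit
69 → hit
43 → miss, evict 84, frames (37 69 43)
37 → hit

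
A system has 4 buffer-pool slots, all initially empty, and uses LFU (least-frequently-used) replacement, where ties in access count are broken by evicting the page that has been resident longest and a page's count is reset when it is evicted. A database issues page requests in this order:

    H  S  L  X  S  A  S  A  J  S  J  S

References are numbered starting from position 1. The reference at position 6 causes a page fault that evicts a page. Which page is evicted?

H

pos 1: H: fault, frames {H}
pos 2: S: fault, frames {H,S}
pos 3: L: fault, frames {H,S,L}
pos 4: X: fault, frames {H,S,L,X}
pos 5: S: hit
pos 6: A: fault, evict H, frames {S,L,X,A}
At position 6, page H is evicted.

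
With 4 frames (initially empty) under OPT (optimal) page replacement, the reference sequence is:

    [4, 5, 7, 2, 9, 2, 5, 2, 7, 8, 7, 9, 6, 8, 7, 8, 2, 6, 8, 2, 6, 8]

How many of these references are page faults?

4 → miss, frames (4)
5 → miss, frames (4 5)
7 → miss, frames (4 5 7)
2 → miss, frames (4 5 7 2)
9 → miss, evict 4, frames (5 7 2 9)
2 → hit
5 → hit
2 → hit
7 → hit
8 → miss, evict 5, frames (7 2 9 8)
7 → hit
9 → hit
6 → miss, evict 9, frames (7 2 8 6)
8 → hit
7 → hit
8 → hit
2 → hit
6 → hit
8 → hit
2 → hit
6 → hit
8 → hit
Page faults: 7.

7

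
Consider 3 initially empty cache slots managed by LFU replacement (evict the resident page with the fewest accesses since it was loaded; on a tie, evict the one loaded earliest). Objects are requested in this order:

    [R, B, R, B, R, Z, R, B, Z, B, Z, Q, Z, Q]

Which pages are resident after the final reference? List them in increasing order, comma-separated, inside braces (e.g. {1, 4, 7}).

R: fault, frames (R)
B: fault, frames (R B)
R: hit
B: hit
R: hit
Z: fault, frames (R B Z)
R: hit
B: hit
Z: hit
B: hit
Z: hit
Q: fault, evict Z, frames (R B Q)
Z: fault, evict Q, frames (R B Z)
Q: fault, evict Z, frames (R B Q)

{B, Q, R}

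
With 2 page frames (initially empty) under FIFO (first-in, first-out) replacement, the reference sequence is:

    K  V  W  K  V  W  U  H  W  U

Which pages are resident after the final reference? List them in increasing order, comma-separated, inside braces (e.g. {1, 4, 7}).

{U, W}

K: fault, frames [K]
V: fault, frames [K, V]
W: fault, evict K, frames [V, W]
K: fault, evict V, frames [W, K]
V: fault, evict W, frames [K, V]
W: fault, evict K, frames [V, W]
U: fault, evict V, frames [W, U]
H: fault, evict W, frames [U, H]
W: fault, evict U, frames [H, W]
U: fault, evict H, frames [W, U]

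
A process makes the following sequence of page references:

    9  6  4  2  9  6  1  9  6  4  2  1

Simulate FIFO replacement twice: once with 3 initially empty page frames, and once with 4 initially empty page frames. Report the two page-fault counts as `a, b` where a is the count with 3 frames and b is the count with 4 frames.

9, 10

3 frames: F F F F F F F . . F F . → 9 faults.
4 frames: F F F F . . F F F F F F → 10 faults.
10 > 9: adding a frame increased faults — Belady's anomaly.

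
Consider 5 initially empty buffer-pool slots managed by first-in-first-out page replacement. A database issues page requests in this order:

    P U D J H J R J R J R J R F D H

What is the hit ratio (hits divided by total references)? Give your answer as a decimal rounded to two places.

P → fault, frames [P]
U → fault, frames [P, U]
D → fault, frames [P, U, D]
J → fault, frames [P, U, D, J]
H → fault, frames [P, U, D, J, H]
J → hit
R → fault, evict P, frames [U, D, J, H, R]
J → hit
R → hit
J → hit
R → hit
J → hit
R → hit
F → fault, evict U, frames [D, J, H, R, F]
D → hit
H → hit
Hits: 9 of 16 references → 9/16 = 0.5625.

0.56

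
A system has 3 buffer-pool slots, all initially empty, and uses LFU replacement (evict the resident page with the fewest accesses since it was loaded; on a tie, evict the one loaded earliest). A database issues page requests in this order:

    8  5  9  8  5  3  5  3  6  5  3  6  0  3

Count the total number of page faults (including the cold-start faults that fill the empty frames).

8: miss, frames (8)
5: miss, frames (8 5)
9: miss, frames (8 5 9)
8: hit
5: hit
3: miss, evict 9, frames (8 5 3)
5: hit
3: hit
6: miss, evict 8, frames (5 3 6)
5: hit
3: hit
6: hit
0: miss, evict 6, frames (5 3 0)
3: hit
Page faults: 6.

6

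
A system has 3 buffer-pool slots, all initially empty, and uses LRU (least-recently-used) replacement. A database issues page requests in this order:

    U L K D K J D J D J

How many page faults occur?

U -> fault, frames {U}
L -> fault, frames {U,L}
K -> fault, frames {U,L,K}
D -> fault, evict U, frames {L,K,D}
K -> hit
J -> fault, evict L, frames {D,K,J}
D -> hit
J -> hit
D -> hit
J -> hit
Page faults: 5.

5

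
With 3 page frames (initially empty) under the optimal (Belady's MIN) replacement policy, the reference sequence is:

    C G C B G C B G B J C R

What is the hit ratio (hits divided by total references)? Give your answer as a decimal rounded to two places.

0.58

C -> miss, frames (C)
G -> miss, frames (C G)
C -> hit
B -> miss, frames (C G B)
G -> hit
C -> hit
B -> hit
G -> hit
B -> hit
J -> miss, evict B, frames (C G J)
C -> hit
R -> miss, evict J, frames (C G R)
Hits: 7 of 12 references → 7/12 = 0.5833.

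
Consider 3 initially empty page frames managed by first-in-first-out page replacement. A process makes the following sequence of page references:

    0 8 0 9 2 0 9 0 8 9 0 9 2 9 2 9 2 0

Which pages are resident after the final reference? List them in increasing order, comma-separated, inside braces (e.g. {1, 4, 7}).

{0, 2, 9}

0 → fault, frames (0)
8 → fault, frames (0 8)
0 → hit
9 → fault, frames (0 8 9)
2 → fault, evict 0, frames (8 9 2)
0 → fault, evict 8, frames (9 2 0)
9 → hit
0 → hit
8 → fault, evict 9, frames (2 0 8)
9 → fault, evict 2, frames (0 8 9)
0 → hit
9 → hit
2 → fault, evict 0, frames (8 9 2)
9 → hit
2 → hit
9 → hit
2 → hit
0 → fault, evict 8, frames (9 2 0)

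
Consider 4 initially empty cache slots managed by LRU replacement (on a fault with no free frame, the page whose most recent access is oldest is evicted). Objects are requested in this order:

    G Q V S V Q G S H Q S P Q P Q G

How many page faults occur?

G → miss, frames (G)
Q → miss, frames (G Q)
V → miss, frames (G Q V)
S → miss, frames (G Q V S)
V → hit
Q → hit
G → hit
S → hit
H → miss, evict V, frames (Q G S H)
Q → hit
S → hit
P → miss, evict G, frames (H Q S P)
Q → hit
P → hit
Q → hit
G → miss, evict H, frames (S P Q G)
Page faults: 7.

7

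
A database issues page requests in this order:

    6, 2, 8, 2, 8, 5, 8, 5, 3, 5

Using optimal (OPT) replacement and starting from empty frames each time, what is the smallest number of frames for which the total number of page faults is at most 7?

2

f=1: 10 faults
f=2: 5 faults
f=3: 5 faults
f=4: 5 faults
f=5: 5 faults
Smallest f with faults ≤ 7 is 2.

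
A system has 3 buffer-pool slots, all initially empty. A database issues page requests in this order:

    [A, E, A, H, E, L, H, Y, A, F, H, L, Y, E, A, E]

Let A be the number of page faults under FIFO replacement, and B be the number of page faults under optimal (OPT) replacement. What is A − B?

Under FIFO: F F . F . F . F F F F F F F F . → 12 faults.
Under OPT: F F . F . F . F . F . F . F F . → 9 faults.
A − B = 12 − 9 = 3.

3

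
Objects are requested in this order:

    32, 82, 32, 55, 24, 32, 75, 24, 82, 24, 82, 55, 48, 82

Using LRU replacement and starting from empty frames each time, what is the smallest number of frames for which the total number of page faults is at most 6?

f=1: 14 faults
f=2: 11 faults
f=3: 8 faults
f=4: 8 faults
f=5: 6 faults
f=6: 6 faults
Smallest f with faults ≤ 6 is 5.

5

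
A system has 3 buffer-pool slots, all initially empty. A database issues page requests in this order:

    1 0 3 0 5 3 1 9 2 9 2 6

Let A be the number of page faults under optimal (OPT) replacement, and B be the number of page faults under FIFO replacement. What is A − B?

Under OPT: F F F . F . . F F . . F → 7 faults.
Under FIFO: F F F . F . F F F . . F → 8 faults.
A − B = 7 − 8 = -1.

-1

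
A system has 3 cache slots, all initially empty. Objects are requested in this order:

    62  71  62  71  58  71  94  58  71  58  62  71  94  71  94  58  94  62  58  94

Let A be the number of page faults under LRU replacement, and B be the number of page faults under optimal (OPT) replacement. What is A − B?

2

Under LRU: F F . . F . F . . . F . F . . F . F . . → 8 faults.
Under OPT: F F . . F . F . . . F . . . . F . . . . → 6 faults.
A − B = 8 − 6 = 2.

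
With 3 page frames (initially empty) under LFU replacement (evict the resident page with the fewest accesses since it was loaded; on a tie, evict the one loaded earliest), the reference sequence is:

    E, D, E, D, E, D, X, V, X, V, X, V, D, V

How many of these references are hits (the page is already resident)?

6

E: fault, frames {E}
D: fault, frames {E,D}
E: hit
D: hit
E: hit
D: hit
X: fault, frames {E,D,X}
V: fault, evict X, frames {E,D,V}
X: fault, evict V, frames {E,D,X}
V: fault, evict X, frames {E,D,V}
X: fault, evict V, frames {E,D,X}
V: fault, evict X, frames {E,D,V}
D: hit
V: hit
Hits: 6.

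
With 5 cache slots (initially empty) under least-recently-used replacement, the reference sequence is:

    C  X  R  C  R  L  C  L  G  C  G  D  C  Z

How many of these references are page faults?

7

C → miss, frames [C]
X → miss, frames [C, X]
R → miss, frames [C, X, R]
C → hit
R → hit
L → miss, frames [X, C, R, L]
C → hit
L → hit
G → miss, frames [X, R, C, L, G]
C → hit
G → hit
D → miss, evict X, frames [R, L, C, G, D]
C → hit
Z → miss, evict R, frames [L, G, D, C, Z]
Page faults: 7.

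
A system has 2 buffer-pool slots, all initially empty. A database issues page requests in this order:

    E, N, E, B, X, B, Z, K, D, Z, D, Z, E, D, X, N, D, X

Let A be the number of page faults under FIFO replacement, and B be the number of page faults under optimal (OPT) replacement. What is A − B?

Under FIFO: F F . F F . F F F F . . F F F F F F → 14 faults.
Under OPT: F F . F F . F F F . . . F . F F . F → 11 faults.
A − B = 14 − 11 = 3.

3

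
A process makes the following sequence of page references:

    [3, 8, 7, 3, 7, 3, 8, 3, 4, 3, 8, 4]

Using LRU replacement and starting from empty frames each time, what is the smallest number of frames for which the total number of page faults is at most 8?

2

f=1: 12 faults
f=2: 8 faults
f=3: 4 faults
f=4: 4 faults
Smallest f with faults ≤ 8 is 2.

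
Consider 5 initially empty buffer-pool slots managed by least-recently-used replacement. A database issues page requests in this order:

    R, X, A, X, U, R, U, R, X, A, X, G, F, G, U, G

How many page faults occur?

7

R -> fault, frames (R)
X -> fault, frames (R X)
A -> fault, frames (R X A)
X -> hit
U -> fault, frames (R A X U)
R -> hit
U -> hit
R -> hit
X -> hit
A -> hit
X -> hit
G -> fault, frames (U R A X G)
F -> fault, evict U, frames (R A X G F)
G -> hit
U -> fault, evict R, frames (A X F G U)
G -> hit
Page faults: 7.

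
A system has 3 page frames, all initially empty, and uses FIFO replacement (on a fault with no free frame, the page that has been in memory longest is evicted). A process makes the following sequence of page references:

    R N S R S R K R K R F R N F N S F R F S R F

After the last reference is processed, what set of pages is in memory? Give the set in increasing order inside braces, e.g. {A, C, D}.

R → fault, frames (R)
N → fault, frames (R N)
S → fault, frames (R N S)
R → hit
S → hit
R → hit
K → fault, evict R, frames (N S K)
R → fault, evict N, frames (S K R)
K → hit
R → hit
F → fault, evict S, frames (K R F)
R → hit
N → fault, evict K, frames (R F N)
F → hit
N → hit
S → fault, evict R, frames (F N S)
F → hit
R → fault, evict F, frames (N S R)
F → fault, evict N, frames (S R F)
S → hit
R → hit
F → hit

{F, R, S}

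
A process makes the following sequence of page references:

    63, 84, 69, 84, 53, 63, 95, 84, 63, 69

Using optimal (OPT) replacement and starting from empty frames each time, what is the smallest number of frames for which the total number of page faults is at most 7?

f=1: 10 faults
f=2: 8 faults
f=3: 6 faults
f=4: 5 faults
f=5: 5 faults
Smallest f with faults ≤ 7 is 3.

3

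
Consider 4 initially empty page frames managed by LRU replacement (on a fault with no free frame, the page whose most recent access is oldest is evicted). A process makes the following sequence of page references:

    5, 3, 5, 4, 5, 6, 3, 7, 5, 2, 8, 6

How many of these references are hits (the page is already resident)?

4

5 → miss, frames [5]
3 → miss, frames [5, 3]
5 → hit
4 → miss, frames [3, 5, 4]
5 → hit
6 → miss, frames [3, 4, 5, 6]
3 → hit
7 → miss, evict 4, frames [5, 6, 3, 7]
5 → hit
2 → miss, evict 6, frames [3, 7, 5, 2]
8 → miss, evict 3, frames [7, 5, 2, 8]
6 → miss, evict 7, frames [5, 2, 8, 6]
Hits: 4.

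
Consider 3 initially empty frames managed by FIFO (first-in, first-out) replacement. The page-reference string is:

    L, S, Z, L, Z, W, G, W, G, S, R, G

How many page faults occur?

L: miss, frames (L)
S: miss, frames (L S)
Z: miss, frames (L S Z)
L: hit
Z: hit
W: miss, evict L, frames (S Z W)
G: miss, evict S, frames (Z W G)
W: hit
G: hit
S: miss, evict Z, frames (W G S)
R: miss, evict W, frames (G S R)
G: hit
Page faults: 7.

7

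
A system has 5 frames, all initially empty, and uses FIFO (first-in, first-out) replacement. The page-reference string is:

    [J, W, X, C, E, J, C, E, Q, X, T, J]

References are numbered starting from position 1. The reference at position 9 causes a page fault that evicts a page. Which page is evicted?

J

pos 1: J → miss, frames [J]
pos 2: W → miss, frames [J, W]
pos 3: X → miss, frames [J, W, X]
pos 4: C → miss, frames [J, W, X, C]
pos 5: E → miss, frames [J, W, X, C, E]
pos 6: J → hit
pos 7: C → hit
pos 8: E → hit
pos 9: Q → miss, evict J, frames [W, X, C, E, Q]
At position 9, page J is evicted.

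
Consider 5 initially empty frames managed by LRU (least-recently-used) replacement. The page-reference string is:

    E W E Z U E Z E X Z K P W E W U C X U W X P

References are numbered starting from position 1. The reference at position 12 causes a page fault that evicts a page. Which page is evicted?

pos 1: E: miss, frames (E)
pos 2: W: miss, frames (E W)
pos 3: E: hit
pos 4: Z: miss, frames (W E Z)
pos 5: U: miss, frames (W E Z U)
pos 6: E: hit
pos 7: Z: hit
pos 8: E: hit
pos 9: X: miss, frames (W U Z E X)
pos 10: Z: hit
pos 11: K: miss, evict W, frames (U E X Z K)
pos 12: P: miss, evict U, frames (E X Z K P)
At position 12, page U is evicted.

U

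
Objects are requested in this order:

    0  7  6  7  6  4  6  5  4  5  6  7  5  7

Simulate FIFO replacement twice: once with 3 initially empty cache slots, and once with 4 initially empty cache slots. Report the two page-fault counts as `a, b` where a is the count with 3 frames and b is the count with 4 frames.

6, 5

3 frames: F F F . . F . F . . . F . . → 6 faults.
4 frames: F F F . . F . F . . . . . . → 5 faults.
5 < 6: adding a frame reduced faults, as is typical.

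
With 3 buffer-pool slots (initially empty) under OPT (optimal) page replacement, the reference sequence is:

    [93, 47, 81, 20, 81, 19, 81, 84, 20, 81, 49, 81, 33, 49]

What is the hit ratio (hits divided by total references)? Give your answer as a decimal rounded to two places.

93 -> fault, frames (93)
47 -> fault, frames (93 47)
81 -> fault, frames (93 47 81)
20 -> fault, evict 47, frames (93 81 20)
81 -> hit
19 -> fault, evict 93, frames (81 20 19)
81 -> hit
84 -> fault, evict 19, frames (81 20 84)
20 -> hit
81 -> hit
49 -> fault, evict 84, frames (81 20 49)
81 -> hit
33 -> fault, evict 20, frames (81 49 33)
49 -> hit
Hits: 6 of 14 references → 6/14 = 0.4286.

0.43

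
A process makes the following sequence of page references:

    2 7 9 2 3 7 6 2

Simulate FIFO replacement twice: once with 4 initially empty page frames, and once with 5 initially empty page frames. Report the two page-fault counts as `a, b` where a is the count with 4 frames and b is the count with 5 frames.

6, 5

4 frames: F F F . F . F F → 6 faults.
5 frames: F F F . F . F . → 5 faults.
5 < 6: adding a frame reduced faults, as is typical.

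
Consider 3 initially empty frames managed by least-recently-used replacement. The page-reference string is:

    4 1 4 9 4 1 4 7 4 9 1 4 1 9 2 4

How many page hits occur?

8

4: fault, frames [4]
1: fault, frames [4, 1]
4: hit
9: fault, frames [1, 4, 9]
4: hit
1: hit
4: hit
7: fault, evict 9, frames [1, 4, 7]
4: hit
9: fault, evict 1, frames [7, 4, 9]
1: fault, evict 7, frames [4, 9, 1]
4: hit
1: hit
9: hit
2: fault, evict 4, frames [1, 9, 2]
4: fault, evict 1, frames [9, 2, 4]
Hits: 8.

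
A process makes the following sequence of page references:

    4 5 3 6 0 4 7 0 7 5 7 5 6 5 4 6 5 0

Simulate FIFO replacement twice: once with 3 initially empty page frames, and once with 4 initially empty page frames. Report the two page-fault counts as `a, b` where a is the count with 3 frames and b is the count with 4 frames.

11, 10

3 frames: F F F F F F F . . F . . F . F . . F → 11 faults.
4 frames: F F F F F F F . . F . . F . . . . F → 10 faults.
10 < 11: adding a frame reduced faults, as is typical.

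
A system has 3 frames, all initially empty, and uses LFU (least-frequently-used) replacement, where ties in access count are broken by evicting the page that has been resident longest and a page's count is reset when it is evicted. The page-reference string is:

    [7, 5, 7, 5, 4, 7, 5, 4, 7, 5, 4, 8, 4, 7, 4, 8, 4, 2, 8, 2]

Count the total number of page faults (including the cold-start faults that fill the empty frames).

10

7: fault, frames [7]
5: fault, frames [7, 5]
7: hit
5: hit
4: fault, frames [7, 5, 4]
7: hit
5: hit
4: hit
7: hit
5: hit
4: hit
8: fault, evict 4, frames [7, 5, 8]
4: fault, evict 8, frames [7, 5, 4]
7: hit
4: hit
8: fault, evict 4, frames [7, 5, 8]
4: fault, evict 8, frames [7, 5, 4]
2: fault, evict 4, frames [7, 5, 2]
8: fault, evict 2, frames [7, 5, 8]
2: fault, evict 8, frames [7, 5, 2]
Page faults: 10.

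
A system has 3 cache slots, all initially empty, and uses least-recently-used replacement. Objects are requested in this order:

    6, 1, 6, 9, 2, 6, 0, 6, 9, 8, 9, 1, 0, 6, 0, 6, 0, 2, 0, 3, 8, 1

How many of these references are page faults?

6 -> miss, frames [6]
1 -> miss, frames [6, 1]
6 -> hit
9 -> miss, frames [1, 6, 9]
2 -> miss, evict 1, frames [6, 9, 2]
6 -> hit
0 -> miss, evict 9, frames [2, 6, 0]
6 -> hit
9 -> miss, evict 2, frames [0, 6, 9]
8 -> miss, evict 0, frames [6, 9, 8]
9 -> hit
1 -> miss, evict 6, frames [8, 9, 1]
0 -> miss, evict 8, frames [9, 1, 0]
6 -> miss, evict 9, frames [1, 0, 6]
0 -> hit
6 -> hit
0 -> hit
2 -> miss, evict 1, frames [6, 0, 2]
0 -> hit
3 -> miss, evict 6, frames [2, 0, 3]
8 -> miss, evict 2, frames [0, 3, 8]
1 -> miss, evict 0, frames [3, 8, 1]
Page faults: 14.

14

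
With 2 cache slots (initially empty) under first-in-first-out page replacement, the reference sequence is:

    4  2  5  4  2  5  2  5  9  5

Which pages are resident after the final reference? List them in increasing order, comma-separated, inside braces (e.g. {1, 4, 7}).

{5, 9}

4 -> miss, frames [4]
2 -> miss, frames [4, 2]
5 -> miss, evict 4, frames [2, 5]
4 -> miss, evict 2, frames [5, 4]
2 -> miss, evict 5, frames [4, 2]
5 -> miss, evict 4, frames [2, 5]
2 -> hit
5 -> hit
9 -> miss, evict 2, frames [5, 9]
5 -> hit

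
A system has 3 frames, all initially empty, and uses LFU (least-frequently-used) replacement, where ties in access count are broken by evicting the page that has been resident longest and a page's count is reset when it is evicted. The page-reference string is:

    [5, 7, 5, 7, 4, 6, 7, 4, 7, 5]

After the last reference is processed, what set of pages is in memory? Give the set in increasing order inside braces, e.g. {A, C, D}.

{4, 5, 7}

5 → miss, frames {5}
7 → miss, frames {5,7}
5 → hit
7 → hit
4 → miss, frames {5,7,4}
6 → miss, evict 4, frames {5,7,6}
7 → hit
4 → miss, evict 6, frames {5,7,4}
7 → hit
5 → hit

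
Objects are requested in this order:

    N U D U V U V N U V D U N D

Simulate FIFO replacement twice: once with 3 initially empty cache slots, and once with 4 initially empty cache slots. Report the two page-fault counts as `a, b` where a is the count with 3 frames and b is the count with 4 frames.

3 frames: F F F . F . . F F . F . . . → 7 faults.
4 frames: F F F . F . . . . . . . . . → 4 faults.
4 < 7: adding a frame reduced faults, as is typical.

7, 4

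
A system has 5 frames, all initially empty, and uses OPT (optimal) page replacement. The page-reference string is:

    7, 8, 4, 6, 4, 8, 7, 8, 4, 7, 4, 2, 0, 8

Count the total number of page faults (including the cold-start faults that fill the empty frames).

6

7 -> fault, frames [7]
8 -> fault, frames [7, 8]
4 -> fault, frames [7, 8, 4]
6 -> fault, frames [7, 8, 4, 6]
4 -> hit
8 -> hit
7 -> hit
8 -> hit
4 -> hit
7 -> hit
4 -> hit
2 -> fault, frames [7, 8, 4, 6, 2]
0 -> fault, evict 2, frames [7, 8, 4, 6, 0]
8 -> hit
Page faults: 6.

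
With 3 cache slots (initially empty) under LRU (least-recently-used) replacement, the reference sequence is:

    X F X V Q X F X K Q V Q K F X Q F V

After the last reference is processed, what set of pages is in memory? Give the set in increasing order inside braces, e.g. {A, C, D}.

X: miss, frames [X]
F: miss, frames [X, F]
X: hit
V: miss, frames [F, X, V]
Q: miss, evict F, frames [X, V, Q]
X: hit
F: miss, evict V, frames [Q, X, F]
X: hit
K: miss, evict Q, frames [F, X, K]
Q: miss, evict F, frames [X, K, Q]
V: miss, evict X, frames [K, Q, V]
Q: hit
K: hit
F: miss, evict V, frames [Q, K, F]
X: miss, evict Q, frames [K, F, X]
Q: miss, evict K, frames [F, X, Q]
F: hit
V: miss, evict X, frames [Q, F, V]

{F, Q, V}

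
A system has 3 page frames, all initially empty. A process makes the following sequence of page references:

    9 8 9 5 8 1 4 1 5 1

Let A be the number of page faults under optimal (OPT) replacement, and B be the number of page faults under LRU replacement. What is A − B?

Under OPT: F F . F . F F . . . → 5 faults.
Under LRU: F F . F . F F . F . → 6 faults.
A − B = 5 − 6 = -1.

-1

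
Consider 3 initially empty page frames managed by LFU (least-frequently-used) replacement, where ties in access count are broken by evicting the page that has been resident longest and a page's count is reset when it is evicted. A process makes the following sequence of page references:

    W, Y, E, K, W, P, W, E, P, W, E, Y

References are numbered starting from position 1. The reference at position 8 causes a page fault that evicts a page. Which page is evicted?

K

pos 1: W → miss, frames [W]
pos 2: Y → miss, frames [W, Y]
pos 3: E → miss, frames [W, Y, E]
pos 4: K → miss, evict W, frames [Y, E, K]
pos 5: W → miss, evict Y, frames [E, K, W]
pos 6: P → miss, evict E, frames [K, W, P]
pos 7: W → hit
pos 8: E → miss, evict K, frames [W, P, E]
At position 8, page K is evicted.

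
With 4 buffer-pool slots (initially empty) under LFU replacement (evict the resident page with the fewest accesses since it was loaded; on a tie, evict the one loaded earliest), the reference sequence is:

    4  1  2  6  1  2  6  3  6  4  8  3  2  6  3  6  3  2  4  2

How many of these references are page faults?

9

4 -> miss, frames {4}
1 -> miss, frames {4,1}
2 -> miss, frames {4,1,2}
6 -> miss, frames {4,1,2,6}
1 -> hit
2 -> hit
6 -> hit
3 -> miss, evict 4, frames {1,2,6,3}
6 -> hit
4 -> miss, evict 3, frames {1,2,6,4}
8 -> miss, evict 4, frames {1,2,6,8}
3 -> miss, evict 8, frames {1,2,6,3}
2 -> hit
6 -> hit
3 -> hit
6 -> hit
3 -> hit
2 -> hit
4 -> miss, evict 1, frames {2,6,3,4}
2 -> hit
Page faults: 9.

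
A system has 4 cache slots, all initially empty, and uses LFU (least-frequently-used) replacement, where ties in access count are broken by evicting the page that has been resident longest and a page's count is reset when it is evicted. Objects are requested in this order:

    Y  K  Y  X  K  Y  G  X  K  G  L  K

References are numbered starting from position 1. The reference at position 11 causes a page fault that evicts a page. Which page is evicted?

X

pos 1: Y: miss, frames {Y}
pos 2: K: miss, frames {Y,K}
pos 3: Y: hit
pos 4: X: miss, frames {Y,K,X}
pos 5: K: hit
pos 6: Y: hit
pos 7: G: miss, frames {Y,K,X,G}
pos 8: X: hit
pos 9: K: hit
pos 10: G: hit
pos 11: L: miss, evict X, frames {Y,K,G,L}
At position 11, page X is evicted.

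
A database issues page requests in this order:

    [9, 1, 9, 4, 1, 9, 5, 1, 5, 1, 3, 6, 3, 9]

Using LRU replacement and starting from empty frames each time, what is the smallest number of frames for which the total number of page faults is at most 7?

f=1: 14 faults
f=2: 10 faults
f=3: 7 faults
f=4: 7 faults
f=5: 6 faults
f=6: 6 faults
Smallest f with faults ≤ 7 is 3.

3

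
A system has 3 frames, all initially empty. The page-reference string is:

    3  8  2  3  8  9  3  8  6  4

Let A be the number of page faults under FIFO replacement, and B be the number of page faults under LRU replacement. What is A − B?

2

Under FIFO: F F F . . F F F F F → 8 faults.
Under LRU: F F F . . F . . F F → 6 faults.
A − B = 8 − 6 = 2.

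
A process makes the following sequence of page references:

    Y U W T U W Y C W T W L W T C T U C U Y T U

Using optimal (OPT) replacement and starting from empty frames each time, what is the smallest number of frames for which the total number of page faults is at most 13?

3

f=1: 22 faults
f=2: 14 faults
f=3: 10 faults
f=4: 8 faults
f=5: 7 faults
f=6: 6 faults
Smallest f with faults ≤ 13 is 3.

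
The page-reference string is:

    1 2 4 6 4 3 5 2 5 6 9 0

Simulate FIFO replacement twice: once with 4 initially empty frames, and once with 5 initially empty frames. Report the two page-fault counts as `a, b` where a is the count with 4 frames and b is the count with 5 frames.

4 frames: F F F F . F F F . . F F → 9 faults.
5 frames: F F F F . F F . . . F F → 8 faults.
8 < 9: adding a frame reduced faults, as is typical.

9, 8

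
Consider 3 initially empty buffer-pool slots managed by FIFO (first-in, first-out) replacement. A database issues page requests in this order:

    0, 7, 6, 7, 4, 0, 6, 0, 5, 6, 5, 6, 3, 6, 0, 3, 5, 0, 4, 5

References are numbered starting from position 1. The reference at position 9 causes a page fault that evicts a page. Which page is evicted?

pos 1: 0 -> miss, frames [0]
pos 2: 7 -> miss, frames [0, 7]
pos 3: 6 -> miss, frames [0, 7, 6]
pos 4: 7 -> hit
pos 5: 4 -> miss, evict 0, frames [7, 6, 4]
pos 6: 0 -> miss, evict 7, frames [6, 4, 0]
pos 7: 6 -> hit
pos 8: 0 -> hit
pos 9: 5 -> miss, evict 6, frames [4, 0, 5]
At position 9, page 6 is evicted.

6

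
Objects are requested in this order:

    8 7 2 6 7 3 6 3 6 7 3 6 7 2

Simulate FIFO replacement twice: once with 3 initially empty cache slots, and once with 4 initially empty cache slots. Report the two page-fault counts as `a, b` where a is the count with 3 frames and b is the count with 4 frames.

3 frames: F F F F . F . . . F . . . F → 7 faults.
4 frames: F F F F . F . . . . . . . . → 5 faults.
5 < 7: adding a frame reduced faults, as is typical.

7, 5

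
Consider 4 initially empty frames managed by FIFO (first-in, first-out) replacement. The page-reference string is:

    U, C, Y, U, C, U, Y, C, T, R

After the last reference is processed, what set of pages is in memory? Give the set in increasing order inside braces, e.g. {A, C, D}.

U -> miss, frames (U)
C -> miss, frames (U C)
Y -> miss, frames (U C Y)
U -> hit
C -> hit
U -> hit
Y -> hit
C -> hit
T -> miss, frames (U C Y T)
R -> miss, evict U, frames (C Y T R)

{C, R, T, Y}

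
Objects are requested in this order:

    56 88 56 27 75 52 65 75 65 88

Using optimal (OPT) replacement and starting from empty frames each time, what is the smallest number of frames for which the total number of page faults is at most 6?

3

f=1: 10 faults
f=2: 7 faults
f=3: 6 faults
f=4: 6 faults
f=5: 6 faults
f=6: 6 faults
Smallest f with faults ≤ 6 is 3.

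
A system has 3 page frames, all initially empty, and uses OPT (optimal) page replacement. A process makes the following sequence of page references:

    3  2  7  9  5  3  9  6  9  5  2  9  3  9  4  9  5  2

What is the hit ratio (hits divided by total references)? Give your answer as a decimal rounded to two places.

3 → miss, frames [3]
2 → miss, frames [3, 2]
7 → miss, frames [3, 2, 7]
9 → miss, evict 7, frames [3, 2, 9]
5 → miss, evict 2, frames [3, 9, 5]
3 → hit
9 → hit
6 → miss, evict 3, frames [9, 5, 6]
9 → hit
5 → hit
2 → miss, evict 6, frames [9, 5, 2]
9 → hit
3 → miss, evict 2, frames [9, 5, 3]
9 → hit
4 → miss, evict 3, frames [9, 5, 4]
9 → hit
5 → hit
2 → miss, evict 4, frames [9, 5, 2]
Hits: 8 of 18 references → 8/18 = 0.4444.

0.44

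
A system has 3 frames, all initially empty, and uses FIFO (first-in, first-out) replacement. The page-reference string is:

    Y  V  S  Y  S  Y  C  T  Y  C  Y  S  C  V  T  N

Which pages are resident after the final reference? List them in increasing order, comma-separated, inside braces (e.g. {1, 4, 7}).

Y → miss, frames (Y)
V → miss, frames (Y V)
S → miss, frames (Y V S)
Y → hit
S → hit
Y → hit
C → miss, evict Y, frames (V S C)
T → miss, evict V, frames (S C T)
Y → miss, evict S, frames (C T Y)
C → hit
Y → hit
S → miss, evict C, frames (T Y S)
C → miss, evict T, frames (Y S C)
V → miss, evict Y, frames (S C V)
T → miss, evict S, frames (C V T)
N → miss, evict C, frames (V T N)

{N, T, V}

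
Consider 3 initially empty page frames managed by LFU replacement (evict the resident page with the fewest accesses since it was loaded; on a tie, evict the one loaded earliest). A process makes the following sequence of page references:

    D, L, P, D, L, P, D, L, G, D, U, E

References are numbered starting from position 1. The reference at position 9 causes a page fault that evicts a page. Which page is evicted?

pos 1: D: fault, frames {D}
pos 2: L: fault, frames {D,L}
pos 3: P: fault, frames {D,L,P}
pos 4: D: hit
pos 5: L: hit
pos 6: P: hit
pos 7: D: hit
pos 8: L: hit
pos 9: G: fault, evict P, frames {D,L,G}
At position 9, page P is evicted.

P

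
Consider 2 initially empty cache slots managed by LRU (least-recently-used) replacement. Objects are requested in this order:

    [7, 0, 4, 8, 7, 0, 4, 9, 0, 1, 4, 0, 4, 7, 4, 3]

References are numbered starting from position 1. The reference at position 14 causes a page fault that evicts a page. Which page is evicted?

0

pos 1: 7 -> fault, frames [7]
pos 2: 0 -> fault, frames [7, 0]
pos 3: 4 -> fault, evict 7, frames [0, 4]
pos 4: 8 -> fault, evict 0, frames [4, 8]
pos 5: 7 -> fault, evict 4, frames [8, 7]
pos 6: 0 -> fault, evict 8, frames [7, 0]
pos 7: 4 -> fault, evict 7, frames [0, 4]
pos 8: 9 -> fault, evict 0, frames [4, 9]
pos 9: 0 -> fault, evict 4, frames [9, 0]
pos 10: 1 -> fault, evict 9, frames [0, 1]
pos 11: 4 -> fault, evict 0, frames [1, 4]
pos 12: 0 -> fault, evict 1, frames [4, 0]
pos 13: 4 -> hit
pos 14: 7 -> fault, evict 0, frames [4, 7]
At position 14, page 0 is evicted.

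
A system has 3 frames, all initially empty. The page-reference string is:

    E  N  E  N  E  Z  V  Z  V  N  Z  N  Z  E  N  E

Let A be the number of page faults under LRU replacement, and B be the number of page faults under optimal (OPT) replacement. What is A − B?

1

Under LRU: F F . . . F F . . F . . . F . . → 6 faults.
Under OPT: F F . . . F F . . . . . . F . . → 5 faults.
A − B = 6 − 5 = 1.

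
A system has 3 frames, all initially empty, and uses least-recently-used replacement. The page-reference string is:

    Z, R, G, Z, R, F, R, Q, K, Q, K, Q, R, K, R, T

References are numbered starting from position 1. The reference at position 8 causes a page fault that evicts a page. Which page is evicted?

pos 1: Z -> fault, frames {Z}
pos 2: R -> fault, frames {Z,R}
pos 3: G -> fault, frames {Z,R,G}
pos 4: Z -> hit
pos 5: R -> hit
pos 6: F -> fault, evict G, frames {Z,R,F}
pos 7: R -> hit
pos 8: Q -> fault, evict Z, frames {F,R,Q}
At position 8, page Z is evicted.

Z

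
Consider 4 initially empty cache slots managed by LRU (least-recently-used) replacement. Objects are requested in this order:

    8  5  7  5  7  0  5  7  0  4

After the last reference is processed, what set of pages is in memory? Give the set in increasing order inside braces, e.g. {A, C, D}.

{0, 4, 5, 7}

8: miss, frames [8]
5: miss, frames [8, 5]
7: miss, frames [8, 5, 7]
5: hit
7: hit
0: miss, frames [8, 5, 7, 0]
5: hit
7: hit
0: hit
4: miss, evict 8, frames [5, 7, 0, 4]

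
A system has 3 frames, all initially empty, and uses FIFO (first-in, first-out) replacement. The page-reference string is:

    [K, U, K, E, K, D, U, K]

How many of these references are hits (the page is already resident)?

K → miss, frames [K]
U → miss, frames [K, U]
K → hit
E → miss, frames [K, U, E]
K → hit
D → miss, evict K, frames [U, E, D]
U → hit
K → miss, evict U, frames [E, D, K]
Hits: 3.

3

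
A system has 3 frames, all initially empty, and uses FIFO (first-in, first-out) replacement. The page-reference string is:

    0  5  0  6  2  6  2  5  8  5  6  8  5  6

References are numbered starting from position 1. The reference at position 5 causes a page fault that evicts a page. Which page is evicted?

0

pos 1: 0 → miss, frames (0)
pos 2: 5 → miss, frames (0 5)
pos 3: 0 → hit
pos 4: 6 → miss, frames (0 5 6)
pos 5: 2 → miss, evict 0, frames (5 6 2)
At position 5, page 0 is evicted.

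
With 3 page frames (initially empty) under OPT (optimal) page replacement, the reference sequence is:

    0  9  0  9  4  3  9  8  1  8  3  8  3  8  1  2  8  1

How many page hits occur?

0: fault, frames {0}
9: fault, frames {0,9}
0: hit
9: hit
4: fault, frames {0,9,4}
3: fault, evict 4, frames {0,9,3}
9: hit
8: fault, evict 9, frames {0,3,8}
1: fault, evict 0, frames {3,8,1}
8: hit
3: hit
8: hit
3: hit
8: hit
1: hit
2: fault, evict 3, frames {8,1,2}
8: hit
1: hit
Hits: 11.

11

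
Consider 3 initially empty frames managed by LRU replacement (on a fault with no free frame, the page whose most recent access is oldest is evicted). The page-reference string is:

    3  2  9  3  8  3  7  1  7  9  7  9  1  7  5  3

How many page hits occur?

7

3 -> fault, frames (3)
2 -> fault, frames (3 2)
9 -> fault, frames (3 2 9)
3 -> hit
8 -> fault, evict 2, frames (9 3 8)
3 -> hit
7 -> fault, evict 9, frames (8 3 7)
1 -> fault, evict 8, frames (3 7 1)
7 -> hit
9 -> fault, evict 3, frames (1 7 9)
7 -> hit
9 -> hit
1 -> hit
7 -> hit
5 -> fault, evict 9, frames (1 7 5)
3 -> fault, evict 1, frames (7 5 3)
Hits: 7.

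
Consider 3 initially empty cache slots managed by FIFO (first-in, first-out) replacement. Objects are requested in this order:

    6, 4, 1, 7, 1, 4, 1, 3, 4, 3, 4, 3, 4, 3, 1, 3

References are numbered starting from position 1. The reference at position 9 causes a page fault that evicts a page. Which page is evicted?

pos 1: 6 → fault, frames {6}
pos 2: 4 → fault, frames {6,4}
pos 3: 1 → fault, frames {6,4,1}
pos 4: 7 → fault, evict 6, frames {4,1,7}
pos 5: 1 → hit
pos 6: 4 → hit
pos 7: 1 → hit
pos 8: 3 → fault, evict 4, frames {1,7,3}
pos 9: 4 → fault, evict 1, frames {7,3,4}
At position 9, page 1 is evicted.

1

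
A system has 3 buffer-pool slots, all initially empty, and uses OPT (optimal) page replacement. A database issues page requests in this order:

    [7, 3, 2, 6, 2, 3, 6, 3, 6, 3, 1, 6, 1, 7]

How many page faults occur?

6

7 -> miss, frames [7]
3 -> miss, frames [7, 3]
2 -> miss, frames [7, 3, 2]
6 -> miss, evict 7, frames [3, 2, 6]
2 -> hit
3 -> hit
6 -> hit
3 -> hit
6 -> hit
3 -> hit
1 -> miss, evict 2, frames [3, 6, 1]
6 -> hit
1 -> hit
7 -> miss, evict 1, frames [3, 6, 7]
Page faults: 6.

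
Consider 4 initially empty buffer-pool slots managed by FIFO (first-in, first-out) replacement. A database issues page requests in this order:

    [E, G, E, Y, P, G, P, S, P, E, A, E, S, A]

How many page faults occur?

E → miss, frames (E)
G → miss, frames (E G)
E → hit
Y → miss, frames (E G Y)
P → miss, frames (E G Y P)
G → hit
P → hit
S → miss, evict E, frames (G Y P S)
P → hit
E → miss, evict G, frames (Y P S E)
A → miss, evict Y, frames (P S E A)
E → hit
S → hit
A → hit
Page faults: 7.

7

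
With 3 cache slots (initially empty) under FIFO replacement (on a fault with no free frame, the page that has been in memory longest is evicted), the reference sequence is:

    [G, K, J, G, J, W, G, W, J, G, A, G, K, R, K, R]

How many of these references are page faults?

8

G → fault, frames {G}
K → fault, frames {G,K}
J → fault, frames {G,K,J}
G → hit
J → hit
W → fault, evict G, frames {K,J,W}
G → fault, evict K, frames {J,W,G}
W → hit
J → hit
G → hit
A → fault, evict J, frames {W,G,A}
G → hit
K → fault, evict W, frames {G,A,K}
R → fault, evict G, frames {A,K,R}
K → hit
R → hit
Page faults: 8.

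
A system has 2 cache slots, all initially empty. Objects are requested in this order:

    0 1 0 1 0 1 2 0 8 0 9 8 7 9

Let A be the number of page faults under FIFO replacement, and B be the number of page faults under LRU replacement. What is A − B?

-2

Under FIFO: F F . . . . F F F . F . F . → 7 faults.
Under LRU: F F . . . . F F F . F F F F → 9 faults.
A − B = 7 − 9 = -2.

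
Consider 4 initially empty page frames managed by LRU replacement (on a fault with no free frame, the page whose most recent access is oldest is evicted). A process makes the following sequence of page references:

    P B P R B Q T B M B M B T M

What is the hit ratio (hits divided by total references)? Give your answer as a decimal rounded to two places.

0.57

P: miss, frames (P)
B: miss, frames (P B)
P: hit
R: miss, frames (B P R)
B: hit
Q: miss, frames (P R B Q)
T: miss, evict P, frames (R B Q T)
B: hit
M: miss, evict R, frames (Q T B M)
B: hit
M: hit
B: hit
T: hit
M: hit
Hits: 8 of 14 references → 8/14 = 0.5714.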